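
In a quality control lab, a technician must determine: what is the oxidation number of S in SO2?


x + 2(-2) = 0, so x = +4
Oxidation number: +4

+4


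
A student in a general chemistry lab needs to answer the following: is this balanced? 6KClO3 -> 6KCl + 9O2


Equation: 6KClO3 -> 6KCl + 9O2
Check atoms: Cl: 6=6, K: 6=6, O: 18=18
Balanced

Yes, balanced


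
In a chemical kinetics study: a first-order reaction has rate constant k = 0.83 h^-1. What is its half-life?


t½ = ln2/k = 0.693147/(0.83 h^-1)
= 0.8351 h

0.8351 h


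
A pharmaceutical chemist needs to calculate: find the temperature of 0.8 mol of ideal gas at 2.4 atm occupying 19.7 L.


PV = nRT  (R = 0.08206 L·atm/(mol·K))
T = PV/(nR) = 2.4×19.7/(0.8×0.08206)
= 47.28/0.065648
= 720.20 K

720.20 K


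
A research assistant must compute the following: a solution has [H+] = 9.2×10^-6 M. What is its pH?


pH = -log10([H+]) = -log10(9.2×10^-6)
= 6 - log10(9.2)
= 6 - 0.96
= 5.04

5.04


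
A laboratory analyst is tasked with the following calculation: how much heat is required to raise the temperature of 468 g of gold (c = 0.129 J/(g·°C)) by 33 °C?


q = mcΔT = 468 × 0.129 × 33
= 1992.28 J

1992.28 J


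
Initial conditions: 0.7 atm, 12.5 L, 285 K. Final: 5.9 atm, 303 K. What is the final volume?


P1V1/T1 = P2V2/T2
V2 = P1V1T2/(T1P2)
= 0.7×12.5×303/(285×5.9)
= 1.577 L

1.577 L


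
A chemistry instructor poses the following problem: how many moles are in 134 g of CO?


M(CO) = 28.01 g/mol
n = mass/M = 134/28.01 = 4.784 mol

4.784 mol


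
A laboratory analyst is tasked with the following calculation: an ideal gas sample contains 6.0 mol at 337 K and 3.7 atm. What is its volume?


PV = nRT  (R = 0.08206 L·atm/(mol·K))
V = nRT/P = 6.0×0.08206×337/3.7
= 44.845 L

44.845 L


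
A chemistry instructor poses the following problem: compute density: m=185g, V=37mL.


ρ = mass/volume
= 185/37
= 5.0 g/mL

5.0 g/mL


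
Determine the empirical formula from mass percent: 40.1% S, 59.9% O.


Assume 100 g sample. Moles of each element:
  S: 40.1/32.07 = 1.25 mol
  O: 59.9/16.0 = 3.744 mol
Divide by smallest (1.25):
  S: 1.25/1.25 = 1.0
  O: 3.744/1.25 = 3.0
Empirical formula: SO3

SO3


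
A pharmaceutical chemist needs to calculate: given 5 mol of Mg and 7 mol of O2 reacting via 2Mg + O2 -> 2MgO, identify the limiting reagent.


Mole ratio available / coefficient:
  Mg: 5/2 = 2.500
  O2: 7/1 = 7.000
Smaller ratio is limiting.

Mg


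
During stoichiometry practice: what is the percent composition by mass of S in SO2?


M(SO2) = 1×32.07 + 2×16.0 = 64.07 g/mol
Mass of S = 1 × 32.07 = 32.07 g/mol
% S = 32.07/64.07 × 100 = 50.05%

50.05%


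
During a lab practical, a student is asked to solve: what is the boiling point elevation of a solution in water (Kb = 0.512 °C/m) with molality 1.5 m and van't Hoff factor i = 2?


ΔTb = Kb × m × i
= 0.512 × 1.5 × 2
= 1.536 °C

1.536 °C


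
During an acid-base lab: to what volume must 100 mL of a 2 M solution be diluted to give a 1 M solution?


C1V1 = C2V2
2 × 100 = 1 × V2
V2 = 200/1 = 200.0 mL

200.0 mL


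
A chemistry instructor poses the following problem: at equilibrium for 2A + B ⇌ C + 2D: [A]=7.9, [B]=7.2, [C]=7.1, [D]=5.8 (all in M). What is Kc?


Kc = [C][D]^2/([A]^2[B])
= (7.1^1 × 5.8^2)/(7.9^2 × 7.2^1)
= 238.844/449.352
= 0.5315

0.5315


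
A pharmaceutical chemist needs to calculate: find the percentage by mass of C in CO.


M(CO) = 1×12.01 + 1×16.0 = 28.01 g/mol
Mass of C = 1 × 12.01 = 12.01 g/mol
% C = 12.01/28.01 × 100 = 42.88%

42.88%


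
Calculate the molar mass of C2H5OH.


M(C2H5OH) = 2×12.01 + 6×1.008 + 1×16.0
= 24.02 + 6.05 + 16.0
= 46.07 g/mol

46.07 g/mol


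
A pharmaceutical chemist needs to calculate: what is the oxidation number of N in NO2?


x + 2(-2) = 0, so x = +4
Oxidation number: +4

+4


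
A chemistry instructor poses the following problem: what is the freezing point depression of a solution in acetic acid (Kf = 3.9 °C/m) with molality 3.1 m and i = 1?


ΔTf = Kf × m × i
= 3.9 × 3.1 × 1
= 12.09 °C

12.09 °C


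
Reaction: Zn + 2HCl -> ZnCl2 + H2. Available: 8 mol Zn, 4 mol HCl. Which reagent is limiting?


Mole ratio available / coefficient:
  Zn: 8/1 = 8.000
  HCl: 4/2 = 2.000
Smaller ratio is limiting.

HCl


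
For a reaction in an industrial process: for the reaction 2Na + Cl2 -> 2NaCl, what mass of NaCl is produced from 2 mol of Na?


Mole ratio NaCl:Na = 2:2
n(NaCl) = 2 × 2/2 = 2.000 mol
mass = 2.000 × 58.44 = 116.88 g

116.88 g


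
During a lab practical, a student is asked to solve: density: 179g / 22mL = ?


ρ = mass/volume
= 179/22
= 8.136 g/mL

8.136 g/mL


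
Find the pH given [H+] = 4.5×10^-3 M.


pH = -log10([H+]) = -log10(4.5×10^-3)
= 3 - log10(4.5)
= 3 - 0.65
= 2.35

2.35


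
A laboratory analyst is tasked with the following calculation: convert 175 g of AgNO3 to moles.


M(AgNO3) = 169.88 g/mol
n = mass/M = 175/169.88 = 1.0301 mol

1.0301 mol


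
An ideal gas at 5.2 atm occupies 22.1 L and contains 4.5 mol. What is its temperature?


PV = nRT  (R = 0.08206 L·atm/(mol·K))
T = PV/(nR) = 5.2×22.1/(4.5×0.08206)
= 114.92/0.369270
= 311.21 K

311.21 K


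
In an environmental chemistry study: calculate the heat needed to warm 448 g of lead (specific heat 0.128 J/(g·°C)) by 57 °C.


q = mcΔT = 448 × 0.128 × 57
= 3268.61 J

3268.61 J


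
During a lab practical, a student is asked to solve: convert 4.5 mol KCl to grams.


M(KCl) = 74.55 g/mol
mass = n × M = 4.5 × 74.55 = 335.48 g

335.48 g


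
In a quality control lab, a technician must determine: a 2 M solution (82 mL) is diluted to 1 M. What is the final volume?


C1V1 = C2V2
2 × 82 = 1 × V2
V2 = 164/1 = 164.0 mL

164.0 mL


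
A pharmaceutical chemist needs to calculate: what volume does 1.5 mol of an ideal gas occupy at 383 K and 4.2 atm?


PV = nRT  (R = 0.08206 L·atm/(mol·K))
V = nRT/P = 1.5×0.08206×383/4.2
= 11.225 L

11.225 L


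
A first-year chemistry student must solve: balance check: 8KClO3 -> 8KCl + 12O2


Equation: 8KClO3 -> 8KCl + 12O2
Check atoms: Cl: 8=8, K: 8=8, O: 24=24
Balanced

Yes, balanced


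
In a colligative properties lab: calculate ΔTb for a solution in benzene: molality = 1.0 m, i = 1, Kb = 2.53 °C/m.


ΔTb = Kb × m × i
= 2.53 × 1.0 × 1
= 2.53 °C

2.53 °C


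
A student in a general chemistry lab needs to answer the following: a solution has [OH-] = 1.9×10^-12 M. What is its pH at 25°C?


pOH = -log10([OH-]) = -log10(1.9×10^-12)
= 12 - log10(1.9) = 11.72
pH = 14 - pOH = 14 - 11.72 = 2.28

2.28


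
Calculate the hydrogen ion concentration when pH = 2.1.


[H+] = 10^(-pH) = 10^(-2.1)
= 7.94×10^-3 M

7.94×10^-3 M


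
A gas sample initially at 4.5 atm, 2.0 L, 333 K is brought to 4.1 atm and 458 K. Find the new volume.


P1V1/T1 = P2V2/T2
V2 = P1V1T2/(T1P2)
= 4.5×2.0×458/(333×4.1)
= 3.019 L

3.019 L


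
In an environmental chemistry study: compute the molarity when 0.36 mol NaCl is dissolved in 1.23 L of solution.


M = n/V = 0.36/1.23 = 0.293 mol/L

0.293 M


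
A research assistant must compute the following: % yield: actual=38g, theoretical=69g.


% yield = actual/theoretical × 100
= 38/69 × 100
= 55.07%

55.07%


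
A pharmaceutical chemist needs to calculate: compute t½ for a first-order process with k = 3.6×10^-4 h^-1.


t½ = ln2/k = 0.693147/(3.6×10^-4 h^-1)
= 1925 h

1925 h


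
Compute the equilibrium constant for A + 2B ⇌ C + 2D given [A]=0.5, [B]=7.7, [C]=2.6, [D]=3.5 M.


Kc = [C][D]^2/([A][B]^2)
= (2.6^1 × 3.5^2)/(0.5^1 × 7.7^2)
= 31.85/29.645
= 1.074

1.074


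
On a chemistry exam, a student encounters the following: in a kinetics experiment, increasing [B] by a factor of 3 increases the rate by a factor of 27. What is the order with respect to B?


rate ∝ [B]^n
3^n = 27 → n = 3
Order in B: 3

3


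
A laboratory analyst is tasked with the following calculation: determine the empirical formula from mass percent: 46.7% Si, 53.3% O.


Assume 100 g sample. Moles of each element:
  Si: 46.7/28.09 = 1.663 mol
  O: 53.3/16.0 = 3.331 mol
Divide by smallest (1.663):
  Si: 1.663/1.663 = 1.0
  O: 3.331/1.663 = 2.0
Empirical formula: SiO2

SiO2


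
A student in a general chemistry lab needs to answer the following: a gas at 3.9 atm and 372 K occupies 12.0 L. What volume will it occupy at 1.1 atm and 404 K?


P1V1/T1 = P2V2/T2
V2 = P1V1T2/(T1P2)
= 3.9×12.0×404/(372×1.1)
= 46.205 L

46.205 L


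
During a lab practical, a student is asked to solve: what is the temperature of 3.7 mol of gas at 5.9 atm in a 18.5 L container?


PV = nRT  (R = 0.08206 L·atm/(mol·K))
T = PV/(nR) = 5.9×18.5/(3.7×0.08206)
= 109.15/0.303622
= 359.49 K

359.49 K


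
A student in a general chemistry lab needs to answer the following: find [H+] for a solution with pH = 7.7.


[H+] = 10^(-pH) = 10^(-7.7)
= 2.0×10^-8 M

2.0×10^-8 M


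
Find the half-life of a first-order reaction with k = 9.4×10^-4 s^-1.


t½ = ln2/k = 0.693147/(9.4×10^-4 s^-1)
= 737.4 s

737.4 s


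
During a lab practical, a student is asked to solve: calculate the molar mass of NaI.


M(NaI) = 1×22.99 + 1×126.9
= 22.99 + 126.9
= 149.89 g/mol

149.89 g/mol


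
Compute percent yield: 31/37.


% yield = actual/theoretical × 100
= 31/37 × 100
= 83.78%

83.78%


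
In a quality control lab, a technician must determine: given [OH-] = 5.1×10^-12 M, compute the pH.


pOH = -log10([OH-]) = -log10(5.1×10^-12)
= 12 - log10(5.1) = 11.29
pH = 14 - pOH = 14 - 11.29 = 2.71

2.71


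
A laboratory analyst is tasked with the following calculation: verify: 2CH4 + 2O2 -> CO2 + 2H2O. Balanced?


Equation: 2CH4 + 2O2 -> CO2 + 2H2O
Check atoms: C: 2≠1, H: 8≠4, O: 4=4
Not balanced

No, not balanced


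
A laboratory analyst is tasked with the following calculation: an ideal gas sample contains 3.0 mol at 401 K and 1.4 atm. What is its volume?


PV = nRT  (R = 0.08206 L·atm/(mol·K))
V = nRT/P = 3.0×0.08206×401/1.4
= 70.513 L

70.513 L


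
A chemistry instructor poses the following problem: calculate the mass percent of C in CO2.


M(CO2) = 1×12.01 + 2×16.0 = 44.01 g/mol
Mass of C = 1 × 12.01 = 12.01 g/mol
% C = 12.01/44.01 × 100 = 27.29%

27.29%


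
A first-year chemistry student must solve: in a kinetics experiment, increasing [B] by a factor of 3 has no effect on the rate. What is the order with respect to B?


rate ∝ [B]^n
rate ∝ [B]^0
Order in B: 0

0


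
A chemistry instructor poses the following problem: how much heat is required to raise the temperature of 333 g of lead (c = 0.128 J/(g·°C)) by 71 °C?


q = mcΔT = 333 × 0.128 × 71
= 3026.30 J

3026.30 J


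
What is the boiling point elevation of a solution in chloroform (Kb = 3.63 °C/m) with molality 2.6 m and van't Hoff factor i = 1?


ΔTb = Kb × m × i
= 3.63 × 2.6 × 1
= 9.438 °C

9.438 °C


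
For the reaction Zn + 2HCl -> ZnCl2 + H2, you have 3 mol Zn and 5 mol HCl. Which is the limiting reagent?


Mole ratio available / coefficient:
  Zn: 3/1 = 3.000
  HCl: 5/2 = 2.500
Smaller ratio is limiting.

HCl


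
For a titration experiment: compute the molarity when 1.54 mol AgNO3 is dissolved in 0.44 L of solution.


M = n/V = 1.54/0.44 = 3.500 mol/L

3.500 M


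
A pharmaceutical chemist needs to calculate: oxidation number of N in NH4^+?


x + 4(+1) = +1, so x = -3
Oxidation number: -3

-3


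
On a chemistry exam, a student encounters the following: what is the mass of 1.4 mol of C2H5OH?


M(C2H5OH) = 46.07 g/mol
mass = n × M = 1.4 × 46.07 = 64.50 g

64.50 g


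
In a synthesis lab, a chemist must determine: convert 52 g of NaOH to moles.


M(NaOH) = 40.0 g/mol
n = mass/M = 52/40.0 = 1.3 mol

1.3 mol


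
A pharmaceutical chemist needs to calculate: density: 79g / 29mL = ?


ρ = mass/volume
= 79/29
= 2.724 g/mL

2.724 g/mL


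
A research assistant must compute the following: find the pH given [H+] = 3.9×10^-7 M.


pH = -log10([H+]) = -log10(3.9×10^-7)
= 7 - log10(3.9)
= 7 - 0.59
= 6.41

6.41


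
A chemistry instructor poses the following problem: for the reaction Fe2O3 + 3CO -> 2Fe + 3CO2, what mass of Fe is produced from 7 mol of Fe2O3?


Mole ratio Fe:Fe2O3 = 2:1
n(Fe) = 7 × 2/1 = 14.000 mol
mass = 14.000 × 55.85 = 781.9 g

781.9 g


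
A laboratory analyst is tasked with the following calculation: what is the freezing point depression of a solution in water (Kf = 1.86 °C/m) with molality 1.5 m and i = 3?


ΔTf = Kf × m × i
= 1.86 × 1.5 × 3
= 8.37 °C

8.37 °C


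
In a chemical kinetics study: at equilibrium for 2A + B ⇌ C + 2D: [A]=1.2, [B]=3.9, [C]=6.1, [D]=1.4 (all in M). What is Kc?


Kc = [C][D]^2/([A]^2[B])
= (6.1^1 × 1.4^2)/(1.2^2 × 3.9^1)
= 11.956/5.616
= 2.129

2.129


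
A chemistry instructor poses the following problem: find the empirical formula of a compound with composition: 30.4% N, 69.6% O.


Assume 100 g sample. Moles of each element:
  N: 30.4/14.01 = 2.17 mol
  O: 69.6/16.0 = 4.35 mol
Divide by smallest (2.17):
  N: 2.17/2.17 = 1.0
  O: 4.35/2.17 = 2.0
Empirical formula: NO2

NO2


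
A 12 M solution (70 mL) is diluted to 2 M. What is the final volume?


C1V1 = C2V2
12 × 70 = 2 × V2
V2 = 840/2 = 420.0 mL

420.0 mL


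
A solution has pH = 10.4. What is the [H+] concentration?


[H+] = 10^(-pH) = 10^(-10.4)
= 3.98×10^-11 M

3.98×10^-11 M


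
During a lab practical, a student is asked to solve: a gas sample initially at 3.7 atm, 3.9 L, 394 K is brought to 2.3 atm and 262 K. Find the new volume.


P1V1/T1 = P2V2/T2
V2 = P1V1T2/(T1P2)
= 3.7×3.9×262/(394×2.3)
= 4.172 L

4.172 L


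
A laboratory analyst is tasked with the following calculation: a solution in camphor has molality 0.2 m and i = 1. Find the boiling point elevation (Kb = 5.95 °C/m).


ΔTb = Kb × m × i
= 5.95 × 0.2 × 1
= 1.19 °C

1.19 °C


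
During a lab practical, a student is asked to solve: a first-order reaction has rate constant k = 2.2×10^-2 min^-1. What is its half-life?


t½ = ln2/k = 0.693147/(2.2×10^-2 min^-1)
= 31.51 min

31.51 min


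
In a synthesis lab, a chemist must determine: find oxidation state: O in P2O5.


O is usually -2
Oxidation number: -2

-2


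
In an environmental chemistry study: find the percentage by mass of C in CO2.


M(CO2) = 1×12.01 + 2×16.0 = 44.01 g/mol
Mass of C = 1 × 12.01 = 12.01 g/mol
% C = 12.01/44.01 × 100 = 27.29%

27.29%


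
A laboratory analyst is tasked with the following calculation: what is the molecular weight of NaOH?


M(NaOH) = 1×22.99 + 1×16.0 + 1×1.008
= 22.99 + 16.0 + 1.01
= 40.0 g/mol

40.0 g/mol


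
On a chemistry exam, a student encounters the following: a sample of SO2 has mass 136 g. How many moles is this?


M(SO2) = 64.07 g/mol
n = mass/M = 136/64.07 = 2.1227 mol

2.1227 mol


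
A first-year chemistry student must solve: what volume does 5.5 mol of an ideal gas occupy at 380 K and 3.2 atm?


PV = nRT  (R = 0.08206 L·atm/(mol·K))
V = nRT/P = 5.5×0.08206×380/3.2
= 53.595 L

53.595 L


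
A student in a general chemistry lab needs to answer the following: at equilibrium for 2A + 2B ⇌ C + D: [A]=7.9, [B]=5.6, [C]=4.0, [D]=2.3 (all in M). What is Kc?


Kc = [C][D]/([A]^2[B]^2)
= (4.0^1 × 2.3^1)/(7.9^2 × 5.6^2)
= 9.2/1957.1776
= 0.004701

0.004701


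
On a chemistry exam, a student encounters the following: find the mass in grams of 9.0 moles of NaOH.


M(NaOH) = 40.0 g/mol
mass = n × M = 9.0 × 40.0 = 360.00 g

360.00 g


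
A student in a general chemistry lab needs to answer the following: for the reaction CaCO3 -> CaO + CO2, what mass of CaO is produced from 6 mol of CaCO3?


Mole ratio CaO:CaCO3 = 1:1
n(CaO) = 6 × 1/1 = 6.000 mol
mass = 6.000 × 56.08 = 336.48 g

336.48 g


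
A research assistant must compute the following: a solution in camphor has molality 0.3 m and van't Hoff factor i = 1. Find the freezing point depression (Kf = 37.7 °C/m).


ΔTf = Kf × m × i
= 37.7 × 0.3 × 1
= 11.31 °C

11.31 °C


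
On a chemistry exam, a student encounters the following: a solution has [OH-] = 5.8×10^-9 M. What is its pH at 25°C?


pOH = -log10([OH-]) = -log10(5.8×10^-9)
= 9 - log10(5.8) = 8.24
pH = 14 - pOH = 14 - 8.24 = 5.76

5.76


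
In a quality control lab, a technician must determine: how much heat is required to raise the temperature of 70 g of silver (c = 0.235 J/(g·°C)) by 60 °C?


q = mcΔT = 70 × 0.235 × 60
= 987.00 J

987.00 J


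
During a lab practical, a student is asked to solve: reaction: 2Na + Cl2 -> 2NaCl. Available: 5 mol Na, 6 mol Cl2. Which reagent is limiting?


Mole ratio available / coefficient:
  Na: 5/2 = 2.500
  Cl2: 6/1 = 6.000
Smaller ratio is limiting.

Na


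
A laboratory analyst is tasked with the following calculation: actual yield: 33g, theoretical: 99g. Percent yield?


% yield = actual/theoretical × 100
= 33/99 × 100
= 33.33%

33.33%


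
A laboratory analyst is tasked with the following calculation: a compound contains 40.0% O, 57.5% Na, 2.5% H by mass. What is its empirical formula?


Assume 100 g sample. Moles of each element:
  O: 40.0/16.0 = 2.5 mol
  Na: 57.5/22.99 = 2.501 mol
  H: 2.5/1.008 = 2.48 mol
Divide by smallest (2.48):
  O: 2.5/2.48 = 1.01
  Na: 2.501/2.48 = 1.01
  H: 2.48/2.48 = 1.0
Empirical formula: NaOH

NaOH


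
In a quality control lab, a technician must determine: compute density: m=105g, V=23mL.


ρ = mass/volume
= 105/23
= 4.565 g/mL

4.565 g/mL


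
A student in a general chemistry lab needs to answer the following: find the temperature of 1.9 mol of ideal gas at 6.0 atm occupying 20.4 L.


PV = nRT  (R = 0.08206 L·atm/(mol·K))
T = PV/(nR) = 6.0×20.4/(1.9×0.08206)
= 122.40/0.155914
= 785.05 K

785.05 K


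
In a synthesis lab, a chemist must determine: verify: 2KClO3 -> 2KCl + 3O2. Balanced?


Equation: 2KClO3 -> 2KCl + 3O2
Check atoms: Cl: 2=2, K: 2=2, O: 6=6
Balanced

Yes, balanced


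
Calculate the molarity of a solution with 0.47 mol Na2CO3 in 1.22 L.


M = n/V = 0.47/1.22 = 0.385 mol/L

0.385 M


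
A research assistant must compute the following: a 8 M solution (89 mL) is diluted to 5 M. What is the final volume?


C1V1 = C2V2
8 × 89 = 5 × V2
V2 = 712/5 = 142.4 mL

142.4 mL


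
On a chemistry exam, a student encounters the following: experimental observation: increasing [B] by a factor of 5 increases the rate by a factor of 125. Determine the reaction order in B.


rate ∝ [B]^n
5^n = 125 → n = 3
Order in B: 3

3


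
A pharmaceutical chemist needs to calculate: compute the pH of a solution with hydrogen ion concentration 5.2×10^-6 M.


pH = -log10([H+]) = -log10(5.2×10^-6)
= 6 - log10(5.2)
= 6 - 0.72
= 5.28

5.28


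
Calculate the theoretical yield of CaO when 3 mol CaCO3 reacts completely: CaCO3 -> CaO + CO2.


Mole ratio CaO:CaCO3 = 1:1
n(CaO) = 3 × 1/1 = 3.000 mol
mass = 3.000 × 56.08 = 168.24 g

168.24 g


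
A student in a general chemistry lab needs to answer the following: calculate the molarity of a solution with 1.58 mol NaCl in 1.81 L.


M = n/V = 1.58/1.81 = 0.873 mol/L

0.873 M


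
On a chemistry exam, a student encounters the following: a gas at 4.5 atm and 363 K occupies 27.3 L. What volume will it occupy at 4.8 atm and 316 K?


P1V1/T1 = P2V2/T2
V2 = P1V1T2/(T1P2)
= 4.5×27.3×316/(363×4.8)
= 22.28 L

22.28 L


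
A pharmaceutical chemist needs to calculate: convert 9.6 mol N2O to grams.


M(N2O) = 44.02 g/mol
mass = n × M = 9.6 × 44.02 = 422.59 g

422.59 g


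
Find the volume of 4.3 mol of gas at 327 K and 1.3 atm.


PV = nRT  (R = 0.08206 L·atm/(mol·K))
V = nRT/P = 4.3×0.08206×327/1.3
= 88.757 L

88.757 L


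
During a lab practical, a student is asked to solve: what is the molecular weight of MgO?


M(MgO) = 1×24.31 + 1×16.0
= 24.31 + 16.0
= 40.31 g/mol

40.31 g/mol


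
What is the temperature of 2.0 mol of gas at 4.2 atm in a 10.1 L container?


PV = nRT  (R = 0.08206 L·atm/(mol·K))
T = PV/(nR) = 4.2×10.1/(2.0×0.08206)
= 42.42/0.164120
= 258.47 K

258.47 K


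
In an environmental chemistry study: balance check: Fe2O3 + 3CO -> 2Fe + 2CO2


Equation: Fe2O3 + 3CO -> 2Fe + 2CO2
Check atoms: C: 3≠2, Fe: 2=2, O: 6≠4
Not balanced

No, not balanced


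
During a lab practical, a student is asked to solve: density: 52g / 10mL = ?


ρ = mass/volume
= 52/10
= 5.2 g/mL

5.2 g/mL


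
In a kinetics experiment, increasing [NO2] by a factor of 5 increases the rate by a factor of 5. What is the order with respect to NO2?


rate ∝ [NO2]^n
5^n = 5 → n = 1
Order in NO2: 1

1


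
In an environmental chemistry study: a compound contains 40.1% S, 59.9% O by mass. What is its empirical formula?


Assume 100 g sample. Moles of each element:
  S: 40.1/32.07 = 1.25 mol
  O: 59.9/16.0 = 3.744 mol
Divide by smallest (1.25):
  S: 1.25/1.25 = 1.0
  O: 3.744/1.25 = 3.0
Empirical formula: SO3

SO3


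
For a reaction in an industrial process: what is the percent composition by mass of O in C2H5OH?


M(C2H5OH) = 2×12.01 + 6×1.008 + 1×16.0 = 46.068 g/mol
Mass of O = 1 × 16.0 = 16.00 g/mol
% O = 16.00/46.068 × 100 = 34.73%

34.73%


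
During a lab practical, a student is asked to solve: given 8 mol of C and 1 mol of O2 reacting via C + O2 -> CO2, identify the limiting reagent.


Mole ratio available / coefficient:
  C: 8/1 = 8.000
  O2: 1/1 = 1.000
Smaller ratio is limiting.

O2


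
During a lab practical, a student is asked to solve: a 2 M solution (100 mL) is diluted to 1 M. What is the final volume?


C1V1 = C2V2
2 × 100 = 1 × V2
V2 = 200/1 = 200.0 mL

200.0 mL


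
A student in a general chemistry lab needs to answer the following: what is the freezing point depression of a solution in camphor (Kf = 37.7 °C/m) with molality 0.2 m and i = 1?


ΔTf = Kf × m × i
= 37.7 × 0.2 × 1
= 7.54 °C

7.54 °C


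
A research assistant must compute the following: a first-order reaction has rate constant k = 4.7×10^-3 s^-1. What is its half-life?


t½ = ln2/k = 0.693147/(4.7×10^-3 s^-1)
= 147.5 s

147.5 s


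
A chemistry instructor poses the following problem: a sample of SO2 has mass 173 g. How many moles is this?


M(SO2) = 64.07 g/mol
n = mass/M = 173/64.07 = 2.7002 mol

2.7002 mol


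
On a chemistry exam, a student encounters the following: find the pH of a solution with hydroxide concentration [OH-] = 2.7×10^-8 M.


pOH = -log10([OH-]) = -log10(2.7×10^-8)
= 8 - log10(2.7) = 7.57
pH = 14 - pOH = 14 - 7.57 = 6.43

6.43


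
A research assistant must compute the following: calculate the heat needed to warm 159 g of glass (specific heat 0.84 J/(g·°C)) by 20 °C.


q = mcΔT = 159 × 0.84 × 20
= 2671.20 J

2671.20 J


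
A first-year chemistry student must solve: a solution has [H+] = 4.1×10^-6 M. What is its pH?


pH = -log10([H+]) = -log10(4.1×10^-6)
= 6 - log10(4.1)
= 6 - 0.61
= 5.39

5.39


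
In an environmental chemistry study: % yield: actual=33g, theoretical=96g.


% yield = actual/theoretical × 100
= 33/96 × 100
= 34.38%

34.38%


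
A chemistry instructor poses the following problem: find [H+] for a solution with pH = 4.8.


[H+] = 10^(-pH) = 10^(-4.8)
= 1.58×10^-5 M

1.58×10^-5 M


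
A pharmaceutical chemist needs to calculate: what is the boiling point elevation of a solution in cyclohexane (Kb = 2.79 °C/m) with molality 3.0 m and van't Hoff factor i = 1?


ΔTb = Kb × m × i
= 2.79 × 3.0 × 1
= 8.37 °C

8.37 °C


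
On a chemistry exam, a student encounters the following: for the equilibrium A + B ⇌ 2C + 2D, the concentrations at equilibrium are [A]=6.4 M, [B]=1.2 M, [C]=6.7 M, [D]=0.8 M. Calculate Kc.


Kc = [C]^2[D]^2/([A][B])
= (6.7^2 × 0.8^2)/(6.4^1 × 1.2^1)
= 28.7296/7.68
= 3.741

3.741


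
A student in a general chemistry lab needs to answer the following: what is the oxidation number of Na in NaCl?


Group 1 metal: +1
Oxidation number: +1

+1


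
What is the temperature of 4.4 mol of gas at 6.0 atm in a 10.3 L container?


PV = nRT  (R = 0.08206 L·atm/(mol·K))
T = PV/(nR) = 6.0×10.3/(4.4×0.08206)
= 61.80/0.361064
= 171.16 K

171.16 K


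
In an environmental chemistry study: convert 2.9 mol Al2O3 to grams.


M(Al2O3) = 101.96 g/mol
mass = n × M = 2.9 × 101.96 = 295.68 g

295.68 g


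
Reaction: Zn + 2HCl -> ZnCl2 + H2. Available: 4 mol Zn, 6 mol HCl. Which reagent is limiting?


Mole ratio available / coefficient:
  Zn: 4/1 = 4.000
  HCl: 6/2 = 3.000
Smaller ratio is limiting.

HCl


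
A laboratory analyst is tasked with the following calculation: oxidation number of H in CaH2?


H with a metal (hydride): -1
Oxidation number: -1

-1


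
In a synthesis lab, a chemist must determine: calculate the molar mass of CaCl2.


M(CaCl2) = 1×40.08 + 2×35.45
= 40.08 + 70.9
= 110.98 g/mol

110.98 g/mol


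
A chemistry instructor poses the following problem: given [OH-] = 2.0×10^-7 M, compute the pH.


pOH = -log10([OH-]) = -log10(2.0×10^-7)
= 7 - log10(2.0) = 6.7
pH = 14 - pOH = 14 - 6.7 = 7.3

7.3


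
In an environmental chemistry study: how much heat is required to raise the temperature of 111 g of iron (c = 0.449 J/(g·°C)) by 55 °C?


q = mcΔT = 111 × 0.449 × 55
= 2741.15 J

2741.15 J


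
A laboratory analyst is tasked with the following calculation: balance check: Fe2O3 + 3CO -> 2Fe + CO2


Equation: Fe2O3 + 3CO -> 2Fe + CO2
Check atoms: C: 3≠1, Fe: 2=2, O: 6≠2
Not balanced

No, not balanced


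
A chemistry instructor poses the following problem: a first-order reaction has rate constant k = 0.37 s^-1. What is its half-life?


t½ = ln2/k = 0.693147/(0.37 s^-1)
= 1.873 s

1.873 s


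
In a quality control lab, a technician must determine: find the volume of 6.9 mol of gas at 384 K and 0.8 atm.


PV = nRT  (R = 0.08206 L·atm/(mol·K))
V = nRT/P = 6.9×0.08206×384/0.8
= 271.783 L

271.783 L


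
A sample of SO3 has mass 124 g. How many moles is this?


M(SO3) = 80.07 g/mol
n = mass/M = 124/80.07 = 1.5486 mol

1.5486 mol


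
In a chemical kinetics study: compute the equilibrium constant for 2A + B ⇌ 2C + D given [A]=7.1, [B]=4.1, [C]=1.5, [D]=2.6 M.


Kc = [C]^2[D]/([A]^2[B])
= (1.5^2 × 2.6^1)/(7.1^2 × 4.1^1)
= 5.85/206.681
= 0.02830

0.02830


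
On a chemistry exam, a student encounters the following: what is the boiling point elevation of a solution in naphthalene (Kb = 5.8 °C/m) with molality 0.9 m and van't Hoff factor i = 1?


ΔTb = Kb × m × i
= 5.8 × 0.9 × 1
= 5.22 °C

5.22 °C


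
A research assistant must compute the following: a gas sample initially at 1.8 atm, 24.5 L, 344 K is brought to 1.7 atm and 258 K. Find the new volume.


P1V1/T1 = P2V2/T2
V2 = P1V1T2/(T1P2)
= 1.8×24.5×258/(344×1.7)
= 19.456 L

19.456 L


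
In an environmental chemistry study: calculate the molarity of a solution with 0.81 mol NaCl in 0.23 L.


M = n/V = 0.81/0.23 = 3.522 mol/L

3.522 M


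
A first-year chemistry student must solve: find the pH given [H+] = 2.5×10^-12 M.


pH = -log10([H+]) = -log10(2.5×10^-12)
= 12 - log10(2.5)
= 12 - 0.4
= 11.6

11.6


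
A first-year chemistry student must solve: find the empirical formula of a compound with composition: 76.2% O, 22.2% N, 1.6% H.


Assume 100 g sample. Moles of each element:
  O: 76.2/16.0 = 4.763 mol
  N: 22.2/14.01 = 1.585 mol
  H: 1.6/1.008 = 1.587 mol
Divide by smallest (1.585):
  O: 4.763/1.585 = 3.01
  N: 1.585/1.585 = 1.0
  H: 1.587/1.585 = 1.0
Empirical formula: HNO3

HNO3


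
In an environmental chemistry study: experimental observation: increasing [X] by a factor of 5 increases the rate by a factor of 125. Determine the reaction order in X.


rate ∝ [X]^n
5^n = 125 → n = 3
Order in X: 3

3


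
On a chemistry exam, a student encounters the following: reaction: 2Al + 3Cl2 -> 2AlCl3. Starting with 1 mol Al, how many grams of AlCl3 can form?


Mole ratio AlCl3:Al = 2:2
n(AlCl3) = 1 × 2/2 = 1.000 mol
mass = 1.000 × 133.33 = 133.33 g

133.33 g


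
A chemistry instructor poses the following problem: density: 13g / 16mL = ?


ρ = mass/volume
= 13/16
= 0.812 g/mL

0.812 g/mL


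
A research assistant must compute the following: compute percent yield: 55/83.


% yield = actual/theoretical × 100
= 55/83 × 100
= 66.27%

66.27%


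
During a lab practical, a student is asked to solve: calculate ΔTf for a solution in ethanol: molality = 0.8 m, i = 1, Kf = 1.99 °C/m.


ΔTf = Kf × m × i
= 1.99 × 0.8 × 1
= 1.592 °C

1.592 °C


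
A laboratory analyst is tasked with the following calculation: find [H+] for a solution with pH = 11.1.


[H+] = 10^(-pH) = 10^(-11.1)
= 7.94×10^-12 M

7.94×10^-12 M


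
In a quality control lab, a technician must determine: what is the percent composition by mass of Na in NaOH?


M(NaOH) = 1×22.99 + 1×16.0 + 1×1.008 = 39.998 g/mol
Mass of Na = 1 × 22.99 = 22.99 g/mol
% Na = 22.99/39.998 × 100 = 57.48%

57.48%


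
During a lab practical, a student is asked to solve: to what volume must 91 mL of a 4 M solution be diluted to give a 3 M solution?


C1V1 = C2V2
4 × 91 = 3 × V2
V2 = 364/3 = 121.33 mL

121.33 mL


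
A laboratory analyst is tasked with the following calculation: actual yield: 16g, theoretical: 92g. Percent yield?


% yield = actual/theoretical × 100
= 16/92 × 100
= 17.39%

17.39%


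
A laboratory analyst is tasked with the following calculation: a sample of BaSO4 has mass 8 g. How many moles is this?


M(BaSO4) = 233.4 g/mol
n = mass/M = 8/233.4 = 0.0343 mol

0.0343 mol


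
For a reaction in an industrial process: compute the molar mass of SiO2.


M(SiO2) = 1×28.09 + 2×16.0
= 28.09 + 32.0
= 60.09 g/mol

60.09 g/mol


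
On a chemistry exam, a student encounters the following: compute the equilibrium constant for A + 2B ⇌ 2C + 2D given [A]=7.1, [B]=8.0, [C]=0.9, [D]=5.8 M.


Kc = [C]^2[D]^2/([A][B]^2)
= (0.9^2 × 5.8^2)/(7.1^1 × 8.0^2)
= 27.2484/454.4
= 0.05997

0.05997


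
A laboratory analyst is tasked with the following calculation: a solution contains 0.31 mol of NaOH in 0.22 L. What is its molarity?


M = n/V = 0.31/0.22 = 1.409 mol/L

1.409 M


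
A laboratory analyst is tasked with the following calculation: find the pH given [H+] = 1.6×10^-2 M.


pH = -log10([H+]) = -log10(1.6×10^-2)
= 2 - log10(1.6)
= 2 - 0.2
= 1.8

1.8


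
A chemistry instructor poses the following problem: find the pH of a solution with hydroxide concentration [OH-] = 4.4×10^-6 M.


pOH = -log10([OH-]) = -log10(4.4×10^-6)
= 6 - log10(4.4) = 5.36
pH = 14 - pOH = 14 - 5.36 = 8.64

8.64


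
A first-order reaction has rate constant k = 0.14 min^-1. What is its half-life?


t½ = ln2/k = 0.693147/(0.14 min^-1)
= 4.951 min

4.951 min


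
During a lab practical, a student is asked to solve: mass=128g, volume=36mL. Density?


ρ = mass/volume
= 128/36
= 3.556 g/mL

3.556 g/mL


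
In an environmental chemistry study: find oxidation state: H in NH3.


H is +1 with nonmetals
Oxidation number: +1

+1


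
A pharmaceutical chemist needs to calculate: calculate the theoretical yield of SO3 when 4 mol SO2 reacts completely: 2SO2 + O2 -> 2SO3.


Mole ratio SO3:SO2 = 2:2
n(SO3) = 4 × 2/2 = 4.000 mol
mass = 4.000 × 80.07 = 320.28 g

320.28 g


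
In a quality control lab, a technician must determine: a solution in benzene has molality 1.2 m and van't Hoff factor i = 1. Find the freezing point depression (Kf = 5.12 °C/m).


ΔTf = Kf × m × i
= 5.12 × 1.2 × 1
= 6.144 °C

6.144 °C


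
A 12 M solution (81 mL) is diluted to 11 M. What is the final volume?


C1V1 = C2V2
12 × 81 = 11 × V2
V2 = 972/11 = 88.36 mL

88.36 mL


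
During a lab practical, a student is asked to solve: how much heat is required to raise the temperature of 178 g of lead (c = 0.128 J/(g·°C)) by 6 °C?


q = mcΔT = 178 × 0.128 × 6
= 136.70 J

136.70 J


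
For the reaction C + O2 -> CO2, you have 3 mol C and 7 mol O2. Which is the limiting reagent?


Mole ratio available / coefficient:
  C: 3/1 = 3.000
  O2: 7/1 = 7.000
Smaller ratio is limiting.

C


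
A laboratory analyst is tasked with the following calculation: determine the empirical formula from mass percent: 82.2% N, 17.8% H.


Assume 100 g sample. Moles of each element:
  N: 82.2/14.01 = 5.867 mol
  H: 17.8/1.008 = 17.659 mol
Divide by smallest (5.867):
  N: 5.867/5.867 = 1.0
  H: 17.659/5.867 = 3.01
Empirical formula: NH3

NH3


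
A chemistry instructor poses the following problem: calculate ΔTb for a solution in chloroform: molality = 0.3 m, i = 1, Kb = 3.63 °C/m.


ΔTb = Kb × m × i
= 3.63 × 0.3 × 1
= 1.089 °C

1.089 °C


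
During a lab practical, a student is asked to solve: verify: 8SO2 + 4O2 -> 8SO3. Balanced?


Equation: 8SO2 + 4O2 -> 8SO3
Check atoms: O: 24=24, S: 8=8
Balanced

Yes, balanced


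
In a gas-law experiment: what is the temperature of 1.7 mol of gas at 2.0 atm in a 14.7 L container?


PV = nRT  (R = 0.08206 L·atm/(mol·K))
T = PV/(nR) = 2.0×14.7/(1.7×0.08206)
= 29.40/0.139502
= 210.75 K

210.75 K


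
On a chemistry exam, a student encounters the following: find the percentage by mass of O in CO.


M(CO) = 1×12.01 + 1×16.0 = 28.01 g/mol
Mass of O = 1 × 16.0 = 16.00 g/mol
% O = 16.00/28.01 × 100 = 57.12%

57.12%


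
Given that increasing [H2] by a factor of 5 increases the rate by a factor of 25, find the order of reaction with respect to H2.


rate ∝ [H2]^n
5^n = 25 → n = 2
Order in H2: 2

2


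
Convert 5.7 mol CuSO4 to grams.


M(CuSO4) = 159.62 g/mol
mass = n × M = 5.7 × 159.62 = 909.83 g

909.83 g


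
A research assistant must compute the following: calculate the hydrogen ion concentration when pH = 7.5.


[H+] = 10^(-pH) = 10^(-7.5)
= 3.16×10^-8 M

3.16×10^-8 M


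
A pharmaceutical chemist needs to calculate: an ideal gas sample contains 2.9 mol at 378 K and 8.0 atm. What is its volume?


PV = nRT  (R = 0.08206 L·atm/(mol·K))
V = nRT/P = 2.9×0.08206×378/8.0
= 11.244 L

11.244 L


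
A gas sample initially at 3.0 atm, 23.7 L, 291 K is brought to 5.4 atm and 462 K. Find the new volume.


P1V1/T1 = P2V2/T2
V2 = P1V1T2/(T1P2)
= 3.0×23.7×462/(291×5.4)
= 20.904 L

20.904 L


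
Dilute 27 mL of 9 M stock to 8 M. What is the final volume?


C1V1 = C2V2
9 × 27 = 8 × V2
V2 = 243/8 = 30.38 mL

30.38 mL


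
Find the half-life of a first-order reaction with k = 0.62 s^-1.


t½ = ln2/k = 0.693147/(0.62 s^-1)
= 1.118 s

1.118 s


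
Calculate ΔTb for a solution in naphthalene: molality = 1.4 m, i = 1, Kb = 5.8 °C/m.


ΔTb = Kb × m × i
= 5.8 × 1.4 × 1
= 8.12 °C

8.12 °C


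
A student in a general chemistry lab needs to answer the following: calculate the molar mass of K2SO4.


M(K2SO4) = 2×39.1 + 1×32.07 + 4×16.0
= 78.2 + 32.07 + 64.0
= 174.27 g/mol

174.27 g/mol


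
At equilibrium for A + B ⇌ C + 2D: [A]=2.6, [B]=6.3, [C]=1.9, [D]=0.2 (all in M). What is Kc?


Kc = [C][D]^2/([A][B])
= (1.9^1 × 0.2^2)/(2.6^1 × 6.3^1)
= 0.076/16.38
= 0.004640

0.004640


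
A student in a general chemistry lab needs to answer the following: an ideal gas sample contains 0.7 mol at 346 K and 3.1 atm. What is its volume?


PV = nRT  (R = 0.08206 L·atm/(mol·K))
V = nRT/P = 0.7×0.08206×346/3.1
= 6.411 L

6.411 L


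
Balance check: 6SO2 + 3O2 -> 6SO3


Equation: 6SO2 + 3O2 -> 6SO3
Check atoms: O: 18=18, S: 6=6
Balanced

Yes, balanced


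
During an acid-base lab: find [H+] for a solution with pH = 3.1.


[H+] = 10^(-pH) = 10^(-3.1)
= 7.94×10^-4 M

7.94×10^-4 M


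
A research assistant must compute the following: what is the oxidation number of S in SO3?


x + 3(-2) = 0, so x = +6
Oxidation number: +6

+6


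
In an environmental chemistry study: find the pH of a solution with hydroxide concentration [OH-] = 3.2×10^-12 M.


pOH = -log10([OH-]) = -log10(3.2×10^-12)
= 12 - log10(3.2) = 11.49
pH = 14 - pOH = 14 - 11.49 = 2.51

2.51


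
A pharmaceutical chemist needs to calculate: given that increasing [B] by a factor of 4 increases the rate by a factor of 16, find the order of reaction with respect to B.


rate ∝ [B]^n
4^n = 16 → n = 2
Order in B: 2

2


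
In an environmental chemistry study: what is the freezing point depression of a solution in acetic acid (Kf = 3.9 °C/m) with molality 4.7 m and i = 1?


ΔTf = Kf × m × i
= 3.9 × 4.7 × 1
= 18.33 °C

18.33 °C


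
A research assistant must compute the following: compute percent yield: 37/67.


% yield = actual/theoretical × 100
= 37/67 × 100
= 55.22%

55.22%


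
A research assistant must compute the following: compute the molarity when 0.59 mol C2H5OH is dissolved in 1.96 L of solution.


M = n/V = 0.59/1.96 = 0.301 mol/L

0.301 M


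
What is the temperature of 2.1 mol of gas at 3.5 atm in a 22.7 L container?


PV = nRT  (R = 0.08206 L·atm/(mol·K))
T = PV/(nR) = 3.5×22.7/(2.1×0.08206)
= 79.45/0.172326
= 461.04 K

461.04 K


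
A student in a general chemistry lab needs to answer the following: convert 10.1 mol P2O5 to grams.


M(P2O5) = 141.94 g/mol
mass = n × M = 10.1 × 141.94 = 1433.59 g

1433.59 g


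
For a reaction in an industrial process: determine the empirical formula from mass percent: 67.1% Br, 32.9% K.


Assume 100 g sample. Moles of each element:
  Br: 67.1/79.9 = 0.84 mol
  K: 32.9/39.1 = 0.841 mol
Divide by smallest (0.84):
  Br: 0.84/0.84 = 1.0
  K: 0.841/0.84 = 1.0
Empirical formula: KBr

KBr


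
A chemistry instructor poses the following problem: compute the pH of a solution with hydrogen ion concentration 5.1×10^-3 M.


pH = -log10([H+]) = -log10(5.1×10^-3)
= 3 - log10(5.1)
= 3 - 0.71
= 2.29

2.29


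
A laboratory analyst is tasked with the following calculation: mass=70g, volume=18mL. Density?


ρ = mass/volume
= 70/18
= 3.889 g/mL

3.889 g/mL


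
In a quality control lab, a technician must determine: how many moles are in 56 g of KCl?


M(KCl) = 74.55 g/mol
n = mass/M = 56/74.55 = 0.7512 mol

0.7512 mol


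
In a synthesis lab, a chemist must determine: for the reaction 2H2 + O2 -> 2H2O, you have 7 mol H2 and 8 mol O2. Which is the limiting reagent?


Mole ratio available / coefficient:
  H2: 7/2 = 3.500
  O2: 8/1 = 8.000
Smaller ratio is limiting.

H2


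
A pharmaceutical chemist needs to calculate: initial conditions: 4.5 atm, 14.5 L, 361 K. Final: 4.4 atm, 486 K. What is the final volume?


P1V1/T1 = P2V2/T2
V2 = P1V1T2/(T1P2)
= 4.5×14.5×486/(361×4.4)
= 19.964 L

19.964 L


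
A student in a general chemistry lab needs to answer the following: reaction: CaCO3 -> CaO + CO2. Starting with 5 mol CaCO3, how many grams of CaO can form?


Mole ratio CaO:CaCO3 = 1:1
n(CaO) = 5 × 1/1 = 5.000 mol
mass = 5.000 × 56.08 = 280.4 g

280.4 g


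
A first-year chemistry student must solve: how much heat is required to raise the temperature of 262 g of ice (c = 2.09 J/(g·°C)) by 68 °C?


q = mcΔT = 262 × 2.09 × 68
= 37235.44 J

37235.44 J


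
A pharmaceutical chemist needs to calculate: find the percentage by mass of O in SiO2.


M(SiO2) = 1×28.09 + 2×16.0 = 60.09 g/mol
Mass of O = 2 × 16.0 = 32.00 g/mol
% O = 32.00/60.09 × 100 = 53.25%

53.25%


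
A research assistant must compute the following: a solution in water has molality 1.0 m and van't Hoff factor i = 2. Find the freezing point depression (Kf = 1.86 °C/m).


ΔTf = Kf × m × i
= 1.86 × 1.0 × 2
= 3.72 °C

3.72 °C
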